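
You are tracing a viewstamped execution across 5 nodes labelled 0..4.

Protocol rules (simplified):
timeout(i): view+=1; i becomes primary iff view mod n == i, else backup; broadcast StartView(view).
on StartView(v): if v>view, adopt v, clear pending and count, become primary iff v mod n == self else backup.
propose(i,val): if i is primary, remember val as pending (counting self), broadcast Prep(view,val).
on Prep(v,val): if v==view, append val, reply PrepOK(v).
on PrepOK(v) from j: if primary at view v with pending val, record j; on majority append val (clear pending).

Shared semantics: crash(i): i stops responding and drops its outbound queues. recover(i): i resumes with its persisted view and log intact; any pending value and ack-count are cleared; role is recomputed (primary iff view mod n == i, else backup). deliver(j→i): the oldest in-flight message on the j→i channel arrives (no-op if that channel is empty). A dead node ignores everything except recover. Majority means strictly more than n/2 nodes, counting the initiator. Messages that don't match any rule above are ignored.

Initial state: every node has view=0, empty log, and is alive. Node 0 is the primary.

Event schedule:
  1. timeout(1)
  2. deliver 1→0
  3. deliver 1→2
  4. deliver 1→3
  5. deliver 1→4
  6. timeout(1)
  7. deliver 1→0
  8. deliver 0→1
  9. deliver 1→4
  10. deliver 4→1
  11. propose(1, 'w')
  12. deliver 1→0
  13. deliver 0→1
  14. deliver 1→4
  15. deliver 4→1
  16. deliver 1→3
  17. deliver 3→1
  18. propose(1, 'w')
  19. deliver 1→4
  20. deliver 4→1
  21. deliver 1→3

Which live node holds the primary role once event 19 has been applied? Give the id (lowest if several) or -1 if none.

after 1 — timeout(1): n1:prim/v1/[-]
after 2 — deliver 1→0: n0:back/v1/[-]
after 3 — deliver 1→2: n2:back/v1/[-]
after 4 — deliver 1→3: n3:back/v1/[-]
after 5 — deliver 1→4: n4:back/v1/[-]
after 6 — timeout(1): n1:back/v2/[-]
after 7 — deliver 1→0: n0:back/v2/[-]
after 8 — deliver 0→1: ·
after 9 — deliver 1→4: n4:back/v2/[-]
after 10 — deliver 4→1: ·
after 11 — propose(1,'w'): ·
after 12 — deliver 1→0: ·
after 13 — deliver 0→1: ·
after 14 — deliver 1→4: ·
after 15 — deliver 4→1: ·
after 16 — deliver 1→3: n3:back/v2/[-]
after 17 — deliver 3→1: ·
after 18 — propose(1,'w'): ·
after 19 — deliver 1→4: ·

-1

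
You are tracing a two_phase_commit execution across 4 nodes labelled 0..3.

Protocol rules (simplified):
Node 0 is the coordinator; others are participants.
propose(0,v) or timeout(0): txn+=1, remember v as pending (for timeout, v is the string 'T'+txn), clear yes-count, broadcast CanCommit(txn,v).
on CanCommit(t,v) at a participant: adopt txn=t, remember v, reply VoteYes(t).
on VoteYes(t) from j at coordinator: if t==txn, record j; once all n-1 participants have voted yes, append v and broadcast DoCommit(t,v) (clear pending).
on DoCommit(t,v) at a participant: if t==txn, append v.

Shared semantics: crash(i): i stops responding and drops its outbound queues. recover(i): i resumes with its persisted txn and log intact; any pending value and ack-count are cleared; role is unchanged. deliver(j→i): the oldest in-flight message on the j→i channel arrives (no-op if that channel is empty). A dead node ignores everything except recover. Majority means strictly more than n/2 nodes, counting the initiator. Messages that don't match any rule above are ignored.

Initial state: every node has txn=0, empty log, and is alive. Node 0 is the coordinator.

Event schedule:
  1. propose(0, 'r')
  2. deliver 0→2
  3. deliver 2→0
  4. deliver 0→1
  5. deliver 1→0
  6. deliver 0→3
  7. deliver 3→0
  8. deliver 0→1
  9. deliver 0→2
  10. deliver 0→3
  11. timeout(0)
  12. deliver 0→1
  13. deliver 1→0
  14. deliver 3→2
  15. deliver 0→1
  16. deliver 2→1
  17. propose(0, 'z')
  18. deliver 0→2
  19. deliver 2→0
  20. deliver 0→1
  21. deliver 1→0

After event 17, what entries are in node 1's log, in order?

1. propose(0,'r'):  <0:coor t1 ->
2. deliver 0→2:  <2:part t1 ->
3. deliver 2→0:  nop
4. deliver 0→1:  <1:part t1 ->
5. deliver 1→0:  nop
6. deliver 0→3:  <3:part t1 ->
7. deliver 3→0:  <0:coor t1 r>
8. deliver 0→1:  <1:part t1 r>
9. deliver 0→2:  <2:part t1 r>
10. deliver 0→3:  <3:part t1 r>
11. timeout(0):  <0:coor t2 r>
12. deliver 0→1:  <1:part t2 r>
13. deliver 1→0:  nop
14. deliver 3→2:  nop
15. deliver 0→1:  nop
16. deliver 2→1:  nop
17. propose(0,'z'):  <0:coor t3 r>

r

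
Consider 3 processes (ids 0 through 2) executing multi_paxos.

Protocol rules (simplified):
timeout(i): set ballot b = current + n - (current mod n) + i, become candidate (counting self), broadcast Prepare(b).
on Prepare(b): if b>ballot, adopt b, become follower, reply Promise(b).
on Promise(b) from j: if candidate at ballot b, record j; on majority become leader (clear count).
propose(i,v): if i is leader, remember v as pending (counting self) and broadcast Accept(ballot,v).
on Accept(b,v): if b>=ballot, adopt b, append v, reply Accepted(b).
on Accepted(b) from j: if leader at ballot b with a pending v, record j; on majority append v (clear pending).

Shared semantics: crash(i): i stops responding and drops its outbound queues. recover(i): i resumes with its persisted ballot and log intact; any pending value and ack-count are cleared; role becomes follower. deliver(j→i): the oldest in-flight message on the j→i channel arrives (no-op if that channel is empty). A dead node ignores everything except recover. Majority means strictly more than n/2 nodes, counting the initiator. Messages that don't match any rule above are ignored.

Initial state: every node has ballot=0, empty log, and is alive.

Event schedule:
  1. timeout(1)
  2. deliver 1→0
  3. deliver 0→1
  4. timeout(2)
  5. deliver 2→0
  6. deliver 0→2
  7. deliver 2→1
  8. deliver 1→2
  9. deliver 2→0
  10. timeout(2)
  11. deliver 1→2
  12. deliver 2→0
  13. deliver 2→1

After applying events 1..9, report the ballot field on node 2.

e1 timeout(1): 1[cand,b=4,-]
e2 deliver 1→0: 0[foll,b=4,-]
e3 deliver 0→1: 1[lead,b=4,-]
e4 timeout(2): 2[cand,b=5,-]
e5 deliver 2→0: 0[foll,b=5,-]
e6 deliver 0→2: 2[lead,b=5,-]
e7 deliver 2→1: 1[foll,b=5,-]
e8 deliver 1→2: ·
e9 deliver 2→0: ·

5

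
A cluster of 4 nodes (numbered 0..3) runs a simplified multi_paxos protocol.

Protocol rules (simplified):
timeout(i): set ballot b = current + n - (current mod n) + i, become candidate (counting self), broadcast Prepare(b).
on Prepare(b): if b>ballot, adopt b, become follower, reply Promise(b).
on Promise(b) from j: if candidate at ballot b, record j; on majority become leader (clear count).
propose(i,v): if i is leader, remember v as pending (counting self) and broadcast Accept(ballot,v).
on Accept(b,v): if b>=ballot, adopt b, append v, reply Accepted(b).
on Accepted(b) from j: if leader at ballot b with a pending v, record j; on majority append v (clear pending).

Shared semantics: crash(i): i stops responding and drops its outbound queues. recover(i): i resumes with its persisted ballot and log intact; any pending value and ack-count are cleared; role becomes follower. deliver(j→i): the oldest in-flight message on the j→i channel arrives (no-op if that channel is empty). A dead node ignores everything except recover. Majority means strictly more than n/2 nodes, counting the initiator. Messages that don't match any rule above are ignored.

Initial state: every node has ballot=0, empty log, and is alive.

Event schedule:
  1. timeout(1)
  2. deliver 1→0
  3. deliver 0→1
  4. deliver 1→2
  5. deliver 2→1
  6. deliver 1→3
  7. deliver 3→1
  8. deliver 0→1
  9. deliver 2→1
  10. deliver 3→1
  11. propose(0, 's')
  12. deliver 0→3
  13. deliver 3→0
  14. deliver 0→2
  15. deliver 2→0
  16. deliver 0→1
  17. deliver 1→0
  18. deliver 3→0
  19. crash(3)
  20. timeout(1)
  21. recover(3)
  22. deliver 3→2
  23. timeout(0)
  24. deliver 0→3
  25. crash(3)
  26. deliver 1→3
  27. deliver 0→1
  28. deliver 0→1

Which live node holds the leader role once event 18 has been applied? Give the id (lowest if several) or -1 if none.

step 1 timeout(1): 1={cand,b=5,log=-}
step 2 deliver 1→0: 0={foll,b=5,log=-}
step 3 deliver 0→1: —
step 4 deliver 1→2: 2={foll,b=5,log=-}
step 5 deliver 2→1: 1={lead,b=5,log=-}
step 6 deliver 1→3: 3={foll,b=5,log=-}
step 7 deliver 3→1: —
step 8 deliver 0→1: —
step 9 deliver 2→1: —
step 10 deliver 3→1: —
step 11 propose(0,'s'): —
step 12 deliver 0→3: —
step 13 deliver 3→0: —
step 14 deliver 0→2: —
step 15 deliver 2→0: —
step 16 deliver 0→1: —
step 17 deliver 1→0: —
step 18 deliver 3→0: —

1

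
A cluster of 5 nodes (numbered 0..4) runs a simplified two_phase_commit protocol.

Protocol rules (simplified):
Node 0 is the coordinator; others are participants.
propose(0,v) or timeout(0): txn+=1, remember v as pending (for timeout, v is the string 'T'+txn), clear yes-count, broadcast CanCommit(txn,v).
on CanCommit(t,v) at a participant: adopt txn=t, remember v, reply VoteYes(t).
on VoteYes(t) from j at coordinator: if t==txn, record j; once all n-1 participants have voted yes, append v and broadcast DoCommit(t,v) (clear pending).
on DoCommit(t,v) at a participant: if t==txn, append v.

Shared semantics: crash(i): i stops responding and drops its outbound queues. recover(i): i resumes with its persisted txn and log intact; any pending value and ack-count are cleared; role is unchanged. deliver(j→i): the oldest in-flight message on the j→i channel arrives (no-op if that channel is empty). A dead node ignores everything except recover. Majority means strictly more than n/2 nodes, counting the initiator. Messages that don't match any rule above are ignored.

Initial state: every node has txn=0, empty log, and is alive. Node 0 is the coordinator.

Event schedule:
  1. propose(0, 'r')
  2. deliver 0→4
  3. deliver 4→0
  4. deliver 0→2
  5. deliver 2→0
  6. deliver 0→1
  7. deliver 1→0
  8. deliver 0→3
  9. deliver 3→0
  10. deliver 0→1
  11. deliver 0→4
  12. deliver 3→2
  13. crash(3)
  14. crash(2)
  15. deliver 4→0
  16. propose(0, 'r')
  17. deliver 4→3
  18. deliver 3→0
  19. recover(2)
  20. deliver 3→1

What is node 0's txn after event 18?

2

step 1 propose(0,'r'): 0={coor,t=1,log=-}
step 2 deliver 0→4: 4={part,t=1,log=-}
step 3 deliver 4→0: —
step 4 deliver 0→2: 2={part,t=1,log=-}
step 5 deliver 2→0: —
step 6 deliver 0→1: 1={part,t=1,log=-}
step 7 deliver 1→0: —
step 8 deliver 0→3: 3={part,t=1,log=-}
step 9 deliver 3→0: 0={coor,t=1,log=r}
step 10 deliver 0→1: 1={part,t=1,log=r}
step 11 deliver 0→4: 4={part,t=1,log=r}
step 12 deliver 3→2: —
step 13 crash(3): 3={✗part,t=1,log=-}
step 14 crash(2): 2={✗part,t=1,log=-}
step 15 deliver 4→0: —
step 16 propose(0,'r'): 0={coor,t=2,log=r}
step 17 deliver 4→3: —
step 18 deliver 3→0: —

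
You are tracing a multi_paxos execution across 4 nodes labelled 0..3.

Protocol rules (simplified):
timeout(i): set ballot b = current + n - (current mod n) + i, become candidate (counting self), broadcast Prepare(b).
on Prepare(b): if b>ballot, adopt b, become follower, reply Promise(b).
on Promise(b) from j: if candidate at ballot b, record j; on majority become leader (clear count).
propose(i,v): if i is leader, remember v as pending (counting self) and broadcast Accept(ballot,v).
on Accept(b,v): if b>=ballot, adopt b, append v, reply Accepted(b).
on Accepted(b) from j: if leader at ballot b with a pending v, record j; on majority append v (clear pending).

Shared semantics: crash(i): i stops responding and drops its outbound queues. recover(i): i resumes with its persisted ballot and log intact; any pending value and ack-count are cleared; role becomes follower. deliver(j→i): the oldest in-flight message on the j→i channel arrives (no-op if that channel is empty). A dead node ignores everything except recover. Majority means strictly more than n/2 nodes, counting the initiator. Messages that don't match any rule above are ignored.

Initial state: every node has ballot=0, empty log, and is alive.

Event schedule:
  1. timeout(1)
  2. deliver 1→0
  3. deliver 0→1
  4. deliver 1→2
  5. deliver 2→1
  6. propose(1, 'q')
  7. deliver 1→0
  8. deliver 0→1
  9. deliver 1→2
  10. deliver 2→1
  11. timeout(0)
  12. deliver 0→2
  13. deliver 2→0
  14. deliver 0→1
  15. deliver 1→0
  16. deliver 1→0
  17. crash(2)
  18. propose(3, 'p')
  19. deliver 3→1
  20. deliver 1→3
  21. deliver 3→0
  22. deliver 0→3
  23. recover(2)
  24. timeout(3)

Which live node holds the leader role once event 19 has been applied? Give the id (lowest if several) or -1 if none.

1. timeout(1):  <1:cand b5 ->
2. deliver 1→0:  <0:foll b5 ->
3. deliver 0→1:  nop
4. deliver 1→2:  <2:foll b5 ->
5. deliver 2→1:  <1:lead b5 ->
6. propose(1,'q'):  nop
7. deliver 1→0:  <0:foll b5 q>
8. deliver 0→1:  nop
9. deliver 1→2:  <2:foll b5 q>
10. deliver 2→1:  <1:lead b5 q>
11. timeout(0):  <0:cand b8 q>
12. deliver 0→2:  <2:foll b8 q>
13. deliver 2→0:  nop
14. deliver 0→1:  <1:foll b8 q>
15. deliver 1→0:  <0:lead b8 q>
16. deliver 1→0:  nop
17. crash(2):  <2:✗foll b8 q>
18. propose(3,'p'):  nop
19. deliver 3→1:  nop

0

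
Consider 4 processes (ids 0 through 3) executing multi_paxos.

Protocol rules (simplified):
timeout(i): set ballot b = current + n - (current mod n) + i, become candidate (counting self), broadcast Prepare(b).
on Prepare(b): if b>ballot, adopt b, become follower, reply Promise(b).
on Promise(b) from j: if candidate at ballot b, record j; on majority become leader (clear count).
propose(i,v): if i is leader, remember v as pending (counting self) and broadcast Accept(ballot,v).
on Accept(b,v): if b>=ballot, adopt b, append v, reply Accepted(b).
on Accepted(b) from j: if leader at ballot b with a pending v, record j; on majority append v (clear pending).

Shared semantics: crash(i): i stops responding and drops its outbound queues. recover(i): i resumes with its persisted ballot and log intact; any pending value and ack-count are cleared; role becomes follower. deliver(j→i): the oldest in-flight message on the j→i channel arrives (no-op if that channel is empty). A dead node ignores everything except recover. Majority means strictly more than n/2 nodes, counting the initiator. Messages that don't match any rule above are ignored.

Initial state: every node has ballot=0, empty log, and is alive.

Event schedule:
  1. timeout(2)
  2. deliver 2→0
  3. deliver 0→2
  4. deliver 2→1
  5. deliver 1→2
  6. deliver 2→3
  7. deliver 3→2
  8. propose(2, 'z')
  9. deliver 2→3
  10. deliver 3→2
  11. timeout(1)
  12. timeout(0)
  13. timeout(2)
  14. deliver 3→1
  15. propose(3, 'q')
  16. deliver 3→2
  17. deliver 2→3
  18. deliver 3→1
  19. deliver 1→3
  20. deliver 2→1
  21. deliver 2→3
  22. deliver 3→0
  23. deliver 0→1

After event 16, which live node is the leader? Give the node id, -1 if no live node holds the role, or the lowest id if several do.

after 1 — timeout(2): n2:cand/b6/[-]
after 2 — deliver 2→0: n0:foll/b6/[-]
after 3 — deliver 0→2: ·
after 4 — deliver 2→1: n1:foll/b6/[-]
after 5 — deliver 1→2: n2:lead/b6/[-]
after 6 — deliver 2→3: n3:foll/b6/[-]
after 7 — deliver 3→2: ·
after 8 — propose(2,'z'): ·
after 9 — deliver 2→3: n3:foll/b6/[z]
after 10 — deliver 3→2: ·
after 11 — timeout(1): n1:cand/b9/[-]
after 12 — timeout(0): n0:cand/b8/[-]
after 13 — timeout(2): n2:cand/b10/[-]
after 14 — deliver 3→1: ·
after 15 — propose(3,'q'): ·
after 16 — deliver 3→2: ·

-1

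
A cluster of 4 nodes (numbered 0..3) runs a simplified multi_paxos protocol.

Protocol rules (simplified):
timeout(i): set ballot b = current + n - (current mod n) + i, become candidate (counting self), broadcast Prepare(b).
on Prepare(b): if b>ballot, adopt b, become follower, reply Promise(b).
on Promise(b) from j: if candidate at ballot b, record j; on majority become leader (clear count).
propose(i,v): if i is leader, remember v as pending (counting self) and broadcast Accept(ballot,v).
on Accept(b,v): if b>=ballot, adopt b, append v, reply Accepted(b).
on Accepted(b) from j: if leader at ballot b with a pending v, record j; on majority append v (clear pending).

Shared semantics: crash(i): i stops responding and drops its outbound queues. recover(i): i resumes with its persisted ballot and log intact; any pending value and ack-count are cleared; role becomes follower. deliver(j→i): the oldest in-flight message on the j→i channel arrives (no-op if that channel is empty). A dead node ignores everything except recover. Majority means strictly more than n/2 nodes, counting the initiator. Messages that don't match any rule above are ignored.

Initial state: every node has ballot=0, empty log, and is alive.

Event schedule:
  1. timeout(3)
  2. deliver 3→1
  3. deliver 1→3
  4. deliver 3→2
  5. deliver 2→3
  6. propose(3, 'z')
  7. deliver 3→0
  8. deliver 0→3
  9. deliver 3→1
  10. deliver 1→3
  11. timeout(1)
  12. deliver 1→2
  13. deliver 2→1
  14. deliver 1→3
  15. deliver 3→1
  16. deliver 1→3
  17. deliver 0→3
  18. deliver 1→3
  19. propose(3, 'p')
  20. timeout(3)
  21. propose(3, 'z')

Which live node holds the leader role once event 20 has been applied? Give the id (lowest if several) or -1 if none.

1

after 1 — timeout(3): n3:cand/b7/[-]
after 2 — deliver 3→1: n1:foll/b7/[-]
after 3 — deliver 1→3: ·
after 4 — deliver 3→2: n2:foll/b7/[-]
after 5 — deliver 2→3: n3:lead/b7/[-]
after 6 — propose(3,'z'): ·
after 7 — deliver 3→0: n0:foll/b7/[-]
after 8 — deliver 0→3: ·
after 9 — deliver 3→1: n1:foll/b7/[z]
after 10 — deliver 1→3: ·
after 11 — timeout(1): n1:cand/b9/[z]
after 12 — deliver 1→2: n2:foll/b9/[-]
after 13 — deliver 2→1: ·
after 14 — deliver 1→3: n3:foll/b9/[-]
after 15 — deliver 3→1: n1:lead/b9/[z]
after 16 — deliver 1→3: ·
after 17 — deliver 0→3: ·
after 18 — deliver 1→3: ·
after 19 — propose(3,'p'): ·
after 20 — timeout(3): n3:cand/b15/[-]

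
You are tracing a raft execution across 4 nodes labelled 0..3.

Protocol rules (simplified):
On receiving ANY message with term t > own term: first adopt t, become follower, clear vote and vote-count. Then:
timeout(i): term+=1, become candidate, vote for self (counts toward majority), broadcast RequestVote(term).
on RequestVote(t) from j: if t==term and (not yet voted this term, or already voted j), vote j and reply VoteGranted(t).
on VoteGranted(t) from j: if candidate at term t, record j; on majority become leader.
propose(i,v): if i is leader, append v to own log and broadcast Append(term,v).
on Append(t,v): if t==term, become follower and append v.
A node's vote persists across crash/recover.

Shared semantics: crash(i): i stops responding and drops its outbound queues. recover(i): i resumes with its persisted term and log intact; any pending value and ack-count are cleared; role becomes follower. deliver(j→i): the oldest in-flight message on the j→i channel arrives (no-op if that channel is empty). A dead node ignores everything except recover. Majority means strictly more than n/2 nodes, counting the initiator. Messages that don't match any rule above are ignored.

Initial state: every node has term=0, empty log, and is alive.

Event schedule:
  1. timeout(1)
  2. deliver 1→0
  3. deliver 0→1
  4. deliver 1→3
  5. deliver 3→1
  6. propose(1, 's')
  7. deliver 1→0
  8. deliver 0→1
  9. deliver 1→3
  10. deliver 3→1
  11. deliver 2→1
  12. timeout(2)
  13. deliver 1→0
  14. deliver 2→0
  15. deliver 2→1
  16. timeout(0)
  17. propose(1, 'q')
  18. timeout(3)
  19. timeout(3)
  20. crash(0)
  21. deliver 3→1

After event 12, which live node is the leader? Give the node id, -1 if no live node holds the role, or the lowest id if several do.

1

1. timeout(1):  <1:cand t1 ->
2. deliver 1→0:  <0:foll t1 ->
3. deliver 0→1:  nop
4. deliver 1→3:  <3:foll t1 ->
5. deliver 3→1:  <1:lead t1 ->
6. propose(1,'s'):  <1:lead t1 s>
7. deliver 1→0:  <0:foll t1 s>
8. deliver 0→1:  nop
9. deliver 1→3:  <3:foll t1 s>
10. deliver 3→1:  nop
11. deliver 2→1:  nop
12. timeout(2):  <2:cand t1 ->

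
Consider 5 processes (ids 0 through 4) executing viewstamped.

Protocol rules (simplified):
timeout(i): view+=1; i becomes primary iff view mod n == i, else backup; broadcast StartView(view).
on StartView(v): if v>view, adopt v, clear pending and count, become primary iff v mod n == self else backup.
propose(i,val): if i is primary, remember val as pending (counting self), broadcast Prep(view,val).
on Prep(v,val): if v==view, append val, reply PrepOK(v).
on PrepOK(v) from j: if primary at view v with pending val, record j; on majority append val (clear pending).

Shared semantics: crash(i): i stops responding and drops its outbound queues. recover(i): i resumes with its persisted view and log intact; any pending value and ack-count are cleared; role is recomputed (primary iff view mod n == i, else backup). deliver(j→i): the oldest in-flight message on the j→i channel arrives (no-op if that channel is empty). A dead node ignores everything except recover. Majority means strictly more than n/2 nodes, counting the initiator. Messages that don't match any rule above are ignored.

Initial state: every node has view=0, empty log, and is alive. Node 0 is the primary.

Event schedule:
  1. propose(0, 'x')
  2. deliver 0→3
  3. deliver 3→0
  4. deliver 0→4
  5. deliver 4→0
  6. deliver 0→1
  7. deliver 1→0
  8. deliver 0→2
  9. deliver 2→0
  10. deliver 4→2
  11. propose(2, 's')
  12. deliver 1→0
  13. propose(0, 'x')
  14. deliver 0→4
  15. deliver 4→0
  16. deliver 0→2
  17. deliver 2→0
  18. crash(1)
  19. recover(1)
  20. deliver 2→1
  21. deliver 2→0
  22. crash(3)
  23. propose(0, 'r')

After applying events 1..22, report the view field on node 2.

0

e1 propose(0,'x'): ·
e2 deliver 0→3: 3[back,v=0,x]
e3 deliver 3→0: ·
e4 deliver 0→4: 4[back,v=0,x]
e5 deliver 4→0: 0[prim,v=0,x]
e6 deliver 0→1: 1[back,v=0,x]
e7 deliver 1→0: ·
e8 deliver 0→2: 2[back,v=0,x]
e9 deliver 2→0: ·
e10 deliver 4→2: ·
e11 propose(2,'s'): ·
e12 deliver 1→0: ·
e13 propose(0,'x'): ·
e14 deliver 0→4: 4[back,v=0,x,x]
e15 deliver 4→0: ·
e16 deliver 0→2: 2[back,v=0,x,x]
e17 deliver 2→0: 0[prim,v=0,x,x]
e18 crash(1): 1[✗back,v=0,x]
e19 recover(1): 1[back,v=0,x]
e20 deliver 2→1: ·
e21 deliver 2→0: ·
e22 crash(3): 3[✗back,v=0,x]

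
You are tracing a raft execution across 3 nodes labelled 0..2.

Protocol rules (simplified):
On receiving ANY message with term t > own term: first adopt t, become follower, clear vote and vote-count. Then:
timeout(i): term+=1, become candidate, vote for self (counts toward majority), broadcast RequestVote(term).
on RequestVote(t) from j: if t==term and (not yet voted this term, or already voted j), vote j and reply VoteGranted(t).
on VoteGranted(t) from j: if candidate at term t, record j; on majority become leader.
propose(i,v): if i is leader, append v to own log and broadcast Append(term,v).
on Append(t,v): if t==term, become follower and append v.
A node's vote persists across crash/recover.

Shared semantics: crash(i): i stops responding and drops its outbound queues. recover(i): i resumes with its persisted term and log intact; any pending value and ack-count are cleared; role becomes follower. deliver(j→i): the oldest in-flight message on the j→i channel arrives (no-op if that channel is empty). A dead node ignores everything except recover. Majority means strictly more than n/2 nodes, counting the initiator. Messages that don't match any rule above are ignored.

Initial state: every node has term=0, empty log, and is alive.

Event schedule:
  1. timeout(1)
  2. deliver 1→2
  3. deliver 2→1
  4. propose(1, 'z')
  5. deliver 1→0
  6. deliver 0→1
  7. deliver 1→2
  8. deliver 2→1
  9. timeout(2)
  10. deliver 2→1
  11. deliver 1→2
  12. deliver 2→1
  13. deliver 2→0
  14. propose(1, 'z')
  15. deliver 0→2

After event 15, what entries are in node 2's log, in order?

z

after 1 — timeout(1): n1:cand/t1/[-]
after 2 — deliver 1→2: n2:foll/t1/[-]
after 3 — deliver 2→1: n1:lead/t1/[-]
after 4 — propose(1,'z'): n1:lead/t1/[z]
after 5 — deliver 1→0: n0:foll/t1/[-]
after 6 — deliver 0→1: ·
after 7 — deliver 1→2: n2:foll/t1/[z]
after 8 — deliver 2→1: ·
after 9 — timeout(2): n2:cand/t2/[z]
after 10 — deliver 2→1: n1:foll/t2/[z]
after 11 — deliver 1→2: n2:lead/t2/[z]
after 12 — deliver 2→1: ·
after 13 — deliver 2→0: n0:foll/t2/[-]
after 14 — propose(1,'z'): ·
after 15 — deliver 0→2: ·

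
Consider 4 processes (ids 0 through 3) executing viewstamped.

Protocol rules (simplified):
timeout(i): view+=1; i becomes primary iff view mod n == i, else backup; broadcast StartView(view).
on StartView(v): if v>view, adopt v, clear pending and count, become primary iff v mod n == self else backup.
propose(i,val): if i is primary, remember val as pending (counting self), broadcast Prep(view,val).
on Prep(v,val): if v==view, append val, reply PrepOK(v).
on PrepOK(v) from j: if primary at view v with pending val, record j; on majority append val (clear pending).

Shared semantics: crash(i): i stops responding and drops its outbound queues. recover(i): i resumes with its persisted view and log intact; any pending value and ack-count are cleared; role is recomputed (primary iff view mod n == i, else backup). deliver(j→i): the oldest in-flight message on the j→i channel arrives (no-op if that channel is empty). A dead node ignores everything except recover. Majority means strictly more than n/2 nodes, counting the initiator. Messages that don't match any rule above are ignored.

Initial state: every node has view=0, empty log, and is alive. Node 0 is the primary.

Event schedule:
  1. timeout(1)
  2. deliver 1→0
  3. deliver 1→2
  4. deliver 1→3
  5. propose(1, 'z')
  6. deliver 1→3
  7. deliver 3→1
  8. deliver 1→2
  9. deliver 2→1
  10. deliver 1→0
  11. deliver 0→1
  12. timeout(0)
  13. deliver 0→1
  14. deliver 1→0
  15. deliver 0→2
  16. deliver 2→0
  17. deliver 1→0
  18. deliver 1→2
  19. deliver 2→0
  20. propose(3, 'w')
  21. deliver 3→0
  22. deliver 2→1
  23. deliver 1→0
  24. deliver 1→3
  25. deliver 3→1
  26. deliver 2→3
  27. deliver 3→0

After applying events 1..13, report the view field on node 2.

1

1. timeout(1):  <1:prim v1 ->
2. deliver 1→0:  <0:back v1 ->
3. deliver 1→2:  <2:back v1 ->
4. deliver 1→3:  <3:back v1 ->
5. propose(1,'z'):  nop
6. deliver 1→3:  <3:back v1 z>
7. deliver 3→1:  nop
8. deliver 1→2:  <2:back v1 z>
9. deliver 2→1:  <1:prim v1 z>
10. deliver 1→0:  <0:back v1 z>
11. deliver 0→1:  nop
12. timeout(0):  <0:back v2 z>
13. deliver 0→1:  <1:back v2 z>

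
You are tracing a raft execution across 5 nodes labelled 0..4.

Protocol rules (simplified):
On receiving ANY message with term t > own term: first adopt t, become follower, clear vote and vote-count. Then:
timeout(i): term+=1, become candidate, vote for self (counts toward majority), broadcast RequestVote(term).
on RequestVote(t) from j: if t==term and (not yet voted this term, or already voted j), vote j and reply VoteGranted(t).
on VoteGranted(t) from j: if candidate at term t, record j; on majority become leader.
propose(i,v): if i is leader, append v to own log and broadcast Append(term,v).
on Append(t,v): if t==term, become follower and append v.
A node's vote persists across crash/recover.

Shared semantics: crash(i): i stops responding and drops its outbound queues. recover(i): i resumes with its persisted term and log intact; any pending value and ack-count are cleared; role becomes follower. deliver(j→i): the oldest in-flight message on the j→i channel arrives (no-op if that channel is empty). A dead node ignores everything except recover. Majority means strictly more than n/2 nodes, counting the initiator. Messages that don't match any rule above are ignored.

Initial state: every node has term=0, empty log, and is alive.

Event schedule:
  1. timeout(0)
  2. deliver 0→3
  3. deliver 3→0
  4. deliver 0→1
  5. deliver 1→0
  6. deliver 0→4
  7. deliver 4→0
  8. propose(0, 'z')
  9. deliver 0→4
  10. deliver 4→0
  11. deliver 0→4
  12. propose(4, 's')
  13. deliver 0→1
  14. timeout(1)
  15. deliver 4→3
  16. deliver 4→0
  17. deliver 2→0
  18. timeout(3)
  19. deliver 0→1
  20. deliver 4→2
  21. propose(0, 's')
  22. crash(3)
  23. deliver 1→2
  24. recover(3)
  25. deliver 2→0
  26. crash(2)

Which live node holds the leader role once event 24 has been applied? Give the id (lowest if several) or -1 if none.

0

[1] timeout(0) → N0(cand t1 [-])
[2] deliver 0→3 → N3(foll t1 [-])
[3] deliver 3→0 → ∅
[4] deliver 0→1 → N1(foll t1 [-])
[5] deliver 1→0 → N0(lead t1 [-])
[6] deliver 0→4 → N4(foll t1 [-])
[7] deliver 4→0 → ∅
[8] propose(0,'z') → N0(lead t1 [z])
[9] deliver 0→4 → N4(foll t1 [z])
[10] deliver 4→0 → ∅
[11] deliver 0→4 → ∅
[12] propose(4,'s') → ∅
[13] deliver 0→1 → N1(foll t1 [z])
[14] timeout(1) → N1(cand t2 [z])
[15] deliver 4→3 → ∅
[16] deliver 4→0 → ∅
[17] deliver 2→0 → ∅
[18] timeout(3) → N3(cand t2 [-])
[19] deliver 0→1 → ∅
[20] deliver 4→2 → ∅
[21] propose(0,'s') → N0(lead t1 [z,s])
[22] crash(3) → N3(✗cand t2 [-])
[23] deliver 1→2 → N2(foll t2 [-])
[24] recover(3) → N3(foll t2 [-])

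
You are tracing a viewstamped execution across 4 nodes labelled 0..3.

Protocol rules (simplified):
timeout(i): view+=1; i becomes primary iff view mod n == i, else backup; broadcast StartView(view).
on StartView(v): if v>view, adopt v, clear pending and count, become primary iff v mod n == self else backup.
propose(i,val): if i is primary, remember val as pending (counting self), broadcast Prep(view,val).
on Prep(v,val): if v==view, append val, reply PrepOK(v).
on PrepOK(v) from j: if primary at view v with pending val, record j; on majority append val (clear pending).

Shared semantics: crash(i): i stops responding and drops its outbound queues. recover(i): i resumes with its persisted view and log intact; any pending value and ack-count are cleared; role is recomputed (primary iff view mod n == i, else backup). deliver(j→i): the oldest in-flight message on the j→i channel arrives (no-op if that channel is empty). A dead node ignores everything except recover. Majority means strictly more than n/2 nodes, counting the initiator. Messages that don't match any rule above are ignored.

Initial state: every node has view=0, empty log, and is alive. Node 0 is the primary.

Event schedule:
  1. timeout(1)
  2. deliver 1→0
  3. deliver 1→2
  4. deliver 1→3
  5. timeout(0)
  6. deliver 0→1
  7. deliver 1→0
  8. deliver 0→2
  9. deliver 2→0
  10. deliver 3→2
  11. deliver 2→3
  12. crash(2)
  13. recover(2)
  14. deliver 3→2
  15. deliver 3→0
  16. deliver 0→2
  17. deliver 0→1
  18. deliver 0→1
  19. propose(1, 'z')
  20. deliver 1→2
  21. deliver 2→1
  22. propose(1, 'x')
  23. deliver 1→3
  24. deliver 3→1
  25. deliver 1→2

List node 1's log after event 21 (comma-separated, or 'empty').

empty

e1 timeout(1): 1[prim,v=1,-]
e2 deliver 1→0: 0[back,v=1,-]
e3 deliver 1→2: 2[back,v=1,-]
e4 deliver 1→3: 3[back,v=1,-]
e5 timeout(0): 0[back,v=2,-]
e6 deliver 0→1: 1[back,v=2,-]
e7 deliver 1→0: ·
e8 deliver 0→2: 2[prim,v=2,-]
e9 deliver 2→0: ·
e10 deliver 3→2: ·
e11 deliver 2→3: ·
e12 crash(2): 2[✗prim,v=2,-]
e13 recover(2): 2[prim,v=2,-]
e14 deliver 3→2: ·
e15 deliver 3→0: ·
e16 deliver 0→2: ·
e17 deliver 0→1: ·
e18 deliver 0→1: ·
e19 propose(1,'z'): ·
e20 deliver 1→2: ·
e21 deliver 2→1: ·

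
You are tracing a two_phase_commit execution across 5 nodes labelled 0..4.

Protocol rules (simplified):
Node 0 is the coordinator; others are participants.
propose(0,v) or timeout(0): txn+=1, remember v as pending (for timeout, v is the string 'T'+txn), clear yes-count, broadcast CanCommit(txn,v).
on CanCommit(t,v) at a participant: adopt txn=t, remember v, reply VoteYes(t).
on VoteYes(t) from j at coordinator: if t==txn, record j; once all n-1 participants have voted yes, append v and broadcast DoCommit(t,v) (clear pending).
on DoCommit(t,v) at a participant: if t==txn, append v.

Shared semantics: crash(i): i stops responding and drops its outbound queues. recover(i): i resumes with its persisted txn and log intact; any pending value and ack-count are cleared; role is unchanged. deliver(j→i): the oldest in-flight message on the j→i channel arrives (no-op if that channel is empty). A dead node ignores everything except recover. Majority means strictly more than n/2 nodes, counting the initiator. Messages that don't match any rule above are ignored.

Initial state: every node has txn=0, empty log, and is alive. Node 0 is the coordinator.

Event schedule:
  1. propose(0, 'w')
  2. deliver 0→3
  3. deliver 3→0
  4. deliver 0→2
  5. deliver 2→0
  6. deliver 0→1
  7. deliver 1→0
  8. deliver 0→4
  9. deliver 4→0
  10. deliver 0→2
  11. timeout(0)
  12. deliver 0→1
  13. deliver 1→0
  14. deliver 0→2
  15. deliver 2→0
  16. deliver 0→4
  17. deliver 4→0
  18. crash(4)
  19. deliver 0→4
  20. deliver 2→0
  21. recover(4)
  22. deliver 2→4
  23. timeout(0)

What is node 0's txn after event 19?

2

e1 propose(0,'w'): 0[coor,t=1,-]
e2 deliver 0→3: 3[part,t=1,-]
e3 deliver 3→0: ·
e4 deliver 0→2: 2[part,t=1,-]
e5 deliver 2→0: ·
e6 deliver 0→1: 1[part,t=1,-]
e7 deliver 1→0: ·
e8 deliver 0→4: 4[part,t=1,-]
e9 deliver 4→0: 0[coor,t=1,w]
e10 deliver 0→2: 2[part,t=1,w]
e11 timeout(0): 0[coor,t=2,w]
e12 deliver 0→1: 1[part,t=1,w]
e13 deliver 1→0: ·
e14 deliver 0→2: 2[part,t=2,w]
e15 deliver 2→0: ·
e16 deliver 0→4: 4[part,t=1,w]
e17 deliver 4→0: ·
e18 crash(4): 4[✗part,t=1,w]
e19 deliver 0→4: ·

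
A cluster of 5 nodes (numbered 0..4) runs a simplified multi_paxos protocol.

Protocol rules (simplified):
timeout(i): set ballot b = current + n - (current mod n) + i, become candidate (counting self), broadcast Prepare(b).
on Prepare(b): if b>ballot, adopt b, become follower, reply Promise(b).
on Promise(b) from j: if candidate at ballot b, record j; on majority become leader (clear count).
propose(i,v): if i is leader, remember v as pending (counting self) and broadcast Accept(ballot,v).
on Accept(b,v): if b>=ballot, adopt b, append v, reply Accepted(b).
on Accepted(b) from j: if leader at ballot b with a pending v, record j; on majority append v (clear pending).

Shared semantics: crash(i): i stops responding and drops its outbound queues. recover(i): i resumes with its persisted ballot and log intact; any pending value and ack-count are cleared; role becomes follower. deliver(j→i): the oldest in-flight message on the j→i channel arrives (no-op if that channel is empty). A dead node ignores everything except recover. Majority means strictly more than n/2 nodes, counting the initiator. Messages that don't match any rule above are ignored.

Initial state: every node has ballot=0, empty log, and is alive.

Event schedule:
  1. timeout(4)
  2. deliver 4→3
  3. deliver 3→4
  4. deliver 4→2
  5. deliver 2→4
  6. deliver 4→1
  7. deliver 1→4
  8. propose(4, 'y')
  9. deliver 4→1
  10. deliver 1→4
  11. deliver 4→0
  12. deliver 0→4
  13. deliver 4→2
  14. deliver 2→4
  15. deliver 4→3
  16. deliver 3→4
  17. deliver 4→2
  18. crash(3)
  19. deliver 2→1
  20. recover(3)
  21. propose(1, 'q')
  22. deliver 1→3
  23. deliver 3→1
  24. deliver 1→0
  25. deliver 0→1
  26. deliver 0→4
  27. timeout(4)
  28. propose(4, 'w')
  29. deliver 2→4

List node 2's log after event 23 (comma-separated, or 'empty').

y

e1 timeout(4): 4[cand,b=9,-]
e2 deliver 4→3: 3[foll,b=9,-]
e3 deliver 3→4: ·
e4 deliver 4→2: 2[foll,b=9,-]
e5 deliver 2→4: 4[lead,b=9,-]
e6 deliver 4→1: 1[foll,b=9,-]
e7 deliver 1→4: ·
e8 propose(4,'y'): ·
e9 deliver 4→1: 1[foll,b=9,y]
e10 deliver 1→4: ·
e11 deliver 4→0: 0[foll,b=9,-]
e12 deliver 0→4: ·
e13 deliver 4→2: 2[foll,b=9,y]
e14 deliver 2→4: 4[lead,b=9,y]
e15 deliver 4→3: 3[foll,b=9,y]
e16 deliver 3→4: ·
e17 deliver 4→2: ·
e18 crash(3): 3[✗foll,b=9,y]
e19 deliver 2→1: ·
e20 recover(3): 3[foll,b=9,y]
e21 propose(1,'q'): ·
e22 deliver 1→3: ·
e23 deliver 3→1: ·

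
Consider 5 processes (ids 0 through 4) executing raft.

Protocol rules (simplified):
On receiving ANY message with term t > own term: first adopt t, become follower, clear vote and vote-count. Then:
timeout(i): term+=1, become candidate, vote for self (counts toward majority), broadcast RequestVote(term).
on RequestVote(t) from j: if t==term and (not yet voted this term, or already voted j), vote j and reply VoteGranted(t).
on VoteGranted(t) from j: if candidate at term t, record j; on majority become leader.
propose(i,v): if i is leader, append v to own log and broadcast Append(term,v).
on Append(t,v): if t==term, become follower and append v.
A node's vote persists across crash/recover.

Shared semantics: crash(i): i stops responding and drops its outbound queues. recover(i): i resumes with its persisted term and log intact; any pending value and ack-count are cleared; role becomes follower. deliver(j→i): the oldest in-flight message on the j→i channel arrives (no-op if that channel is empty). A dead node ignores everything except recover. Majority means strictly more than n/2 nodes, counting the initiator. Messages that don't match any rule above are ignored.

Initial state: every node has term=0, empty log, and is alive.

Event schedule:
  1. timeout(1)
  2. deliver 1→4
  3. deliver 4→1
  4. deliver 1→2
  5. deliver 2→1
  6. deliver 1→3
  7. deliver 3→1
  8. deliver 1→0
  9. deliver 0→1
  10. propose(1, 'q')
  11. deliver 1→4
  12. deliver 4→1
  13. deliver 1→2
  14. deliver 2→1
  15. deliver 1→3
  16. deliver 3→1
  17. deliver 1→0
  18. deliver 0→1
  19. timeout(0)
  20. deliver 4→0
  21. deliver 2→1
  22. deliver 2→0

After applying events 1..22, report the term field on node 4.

1

1. timeout(1):  <1:cand t1 ->
2. deliver 1→4:  <4:foll t1 ->
3. deliver 4→1:  nop
4. deliver 1→2:  <2:foll t1 ->
5. deliver 2→1:  <1:lead t1 ->
6. deliver 1→3:  <3:foll t1 ->
7. deliver 3→1:  nop
8. deliver 1→0:  <0:foll t1 ->
9. deliver 0→1:  nop
10. propose(1,'q'):  <1:lead t1 q>
11. deliver 1→4:  <4:foll t1 q>
12. deliver 4→1:  nop
13. deliver 1→2:  <2:foll t1 q>
14. deliver 2→1:  nop
15. deliver 1→3:  <3:foll t1 q>
16. deliver 3→1:  nop
17. deliver 1→0:  <0:foll t1 q>
18. deliver 0→1:  nop
19. timeout(0):  <0:cand t2 q>
20. deliver 4→0:  nop
21. deliver 2→1:  nop
22. deliver 2→0:  nop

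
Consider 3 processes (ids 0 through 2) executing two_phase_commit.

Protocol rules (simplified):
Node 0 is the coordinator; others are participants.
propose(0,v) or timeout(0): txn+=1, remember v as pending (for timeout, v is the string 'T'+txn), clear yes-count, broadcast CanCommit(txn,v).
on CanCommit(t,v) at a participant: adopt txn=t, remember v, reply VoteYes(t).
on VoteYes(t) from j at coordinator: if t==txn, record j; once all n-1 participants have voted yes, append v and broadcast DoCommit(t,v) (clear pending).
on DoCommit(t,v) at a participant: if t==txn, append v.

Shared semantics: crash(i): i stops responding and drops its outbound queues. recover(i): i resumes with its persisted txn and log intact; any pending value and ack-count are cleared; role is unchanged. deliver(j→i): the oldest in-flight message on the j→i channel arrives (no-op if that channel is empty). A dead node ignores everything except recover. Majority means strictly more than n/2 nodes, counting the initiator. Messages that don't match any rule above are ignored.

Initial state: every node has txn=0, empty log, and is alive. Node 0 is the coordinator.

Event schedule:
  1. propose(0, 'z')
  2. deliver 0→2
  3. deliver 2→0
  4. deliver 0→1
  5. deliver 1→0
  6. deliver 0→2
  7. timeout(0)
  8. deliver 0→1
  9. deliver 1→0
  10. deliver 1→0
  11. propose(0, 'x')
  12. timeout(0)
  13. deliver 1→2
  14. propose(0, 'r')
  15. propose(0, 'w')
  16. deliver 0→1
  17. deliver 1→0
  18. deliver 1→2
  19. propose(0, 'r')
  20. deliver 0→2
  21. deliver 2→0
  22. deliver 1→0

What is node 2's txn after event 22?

2

after 1 — propose(0,'z'): n0:coor/t1/[-]
after 2 — deliver 0→2: n2:part/t1/[-]
after 3 — deliver 2→0: ·
after 4 — deliver 0→1: n1:part/t1/[-]
after 5 — deliver 1→0: n0:coor/t1/[z]
after 6 — deliver 0→2: n2:part/t1/[z]
after 7 — timeout(0): n0:coor/t2/[z]
after 8 — deliver 0→1: n1:part/t1/[z]
after 9 — deliver 1→0: ·
after 10 — deliver 1→0: ·
after 11 — propose(0,'x'): n0:coor/t3/[z]
after 12 — timeout(0): n0:coor/t4/[z]
after 13 — deliver 1→2: ·
after 14 — propose(0,'r'): n0:coor/t5/[z]
after 15 — propose(0,'w'): n0:coor/t6/[z]
after 16 — deliver 0→1: n1:part/t2/[z]
after 17 — deliver 1→0: ·
after 18 — deliver 1→2: ·
after 19 — propose(0,'r'): n0:coor/t7/[z]
after 20 — deliver 0→2: n2:part/t2/[z]
after 21 — deliver 2→0: ·
after 22 — deliver 1→0: ·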